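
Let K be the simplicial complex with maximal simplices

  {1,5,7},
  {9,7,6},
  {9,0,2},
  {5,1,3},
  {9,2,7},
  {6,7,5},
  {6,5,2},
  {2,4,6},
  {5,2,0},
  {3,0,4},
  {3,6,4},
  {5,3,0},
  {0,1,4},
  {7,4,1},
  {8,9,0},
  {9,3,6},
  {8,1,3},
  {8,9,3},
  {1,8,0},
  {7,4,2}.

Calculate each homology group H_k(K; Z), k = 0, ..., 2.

H_0 ≅ Z,  H_1 ≅ Z ⊕ Z/2,  H_2 = 0.

Order the vertices as 0 < 1 < 2 < 3 < 4 < 5 < 6 < 7 < 8 < 9. Listing each simplex with vertices in this order, K has dimension 2 with simplices:

  0-simplices (10): [0], [1], [2], [3], [4], [5], [6], [7], [8], [9]
  1-simplices (30): (30 of them)
  2-simplices (20): (20 of them)

so the chain groups are C_0 ≅ Z^10, C_1 ≅ Z^30, C_2 ≅ Z^20.

Boundary ∂_1: C_1 → C_0 is given by ∂[p,q] = [q] − [p].
The resulting 10×30 matrix has rank 9, and its Smith normal form has invariant factors (1,1,1,1,1,1,1,1,1).

∂_2: C_2 → C_1 sends each 2-simplex [p,q,r] to [q,r] − [p,r] + [p,q]. For instance
  ∂[0,2,9] = [2,9] − [0,9] + [0,2],
  ∂[2,4,7] = [4,7] − [2,7] + [2,4].
The resulting 30×20 matrix has rank 20, and its Smith normal form has invariant factors (1,1,1,1,1,1,1,1,1,1,1,1,1,1,1,1,1,1,1,2).

Reading off H_k = ker ∂_k / im ∂_{k+1}:

  H_0: rank C_0 − rank ∂_1 = 10 − 9 = 1, and the invariant factors of ∂_1 are all 1, so H_0 ≅ Z.
  H_1: rank ker ∂_1 − rank ∂_2 = (30 − 9) − 20 = 1, and ∂_2 has invariant factor 2 > 1, so H_1 ≅ Z ⊕ Z/2.
  H_2: rank ker ∂_2 − rank ∂_3 = (20 − 20) − 0 = 0, and there is no ∂_3, so H_2 ≅ 0.

As a check, the Euler characteristic is 10 − 30 + 20 = 0, which agrees with 1 − 1 + 0 = 0.
(K is a triangulation of the Klein bottle.)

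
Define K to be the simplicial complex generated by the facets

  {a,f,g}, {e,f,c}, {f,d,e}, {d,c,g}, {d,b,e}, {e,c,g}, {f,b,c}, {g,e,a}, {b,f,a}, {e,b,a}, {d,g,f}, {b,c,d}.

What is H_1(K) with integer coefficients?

Fix the vertex order a < b < c < d < e < f < g and write every simplex with vertices in increasing order. Then dim K = 2 and the simplices of K are:

  0-simplices (7): a, b, c, d, e, f, g
  1-simplices (18): ab, ae, af, ag, bc, bd, be, bf, cd, ce, cf, cg, de, df, dg, ef, eg, fg
  2-simplices (12): abe, abf, aeg, afg, bcd, bcf, bde, cdg, cef, ceg, def, dfg

giving chain groups C_0 ≅ Z^7, C_1 ≅ Z^18, C_2 ≅ Z^12.

∂_1: C_1 → C_0 maps an edge to its endpoints' difference, ∂[p,q] = q − p.
As a 7×18 matrix over Z this has rank 6, with invariant factors (1,1,1,1,1,1).

Boundary ∂_2: C_2 → C_1 maps a triangle to the signed sum of its edges. For instance
  ∂cdg = dg − cg + cd,
  ∂dfg = fg − dg + df.
This gives a 18×12 integer matrix of rank 12; reducing to Smith normal form yields diagonal entries (1,1,1,1,1,1,1,1,1,1,1,2).

Now H_k = ker ∂_k / im ∂_{k+1}, so:

  H_1: rank ker ∂_1 − rank ∂_2 = (18 − 6) − 12 = 0, and ∂_2 has invariant factor 2 > 1, so H_1 ≅ Z/2.

H_1 = Z/2.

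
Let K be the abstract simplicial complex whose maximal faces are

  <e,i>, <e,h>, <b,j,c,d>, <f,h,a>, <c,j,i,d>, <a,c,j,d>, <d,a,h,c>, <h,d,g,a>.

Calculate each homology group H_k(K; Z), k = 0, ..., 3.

We work with the vertex ordering a < b < c < d < e < f < g < h < i < j. The simplices of K, each written with vertices in increasing order, are:

  0-simplices (10): a, b, c, d, e, f, g, h, i, j
  1-simplices (22): ac, ad, af, ag, ah, aj, bc, bd, bj, cd, ch, ci, cj, dg, dh, di, dj, eh, ei, fh, gh, ij
  2-simplices (17): acd, ach, acj, adg, adh, adj, afh, agh, bcd, bcj, bdj, cdh, cdi, cdj, cij, dgh, dij
  3-simplices (5): acdh, acdj, adgh, bcdj, cdij

giving chain groups C_0 ≅ Z^10, C_1 ≅ Z^22, C_2 ≅ Z^17, C_3 ≅ Z^5.

∂_1: C_1 → C_0 maps an edge to its endpoints' difference, ∂[p,q] = q − p. For instance
  ∂ci = i − c.
This gives a 10×22 integer matrix of rank 9; reducing to Smith normal form yields diagonal entries (1,1,1,1,1,1,1,1,1).

∂_2: C_2 → C_1 sends each 2-simplex [p,q,r] to [q,r] − [p,r] + [p,q]. For instance
  ∂cdj = dj − cj + cd,
  ∂adj = dj − aj + ad.
This gives a 22×17 integer matrix of rank 12; reducing to Smith normal form yields diagonal entries (1,1,1,1,1,1,1,1,1,1,1,1).

∂_3: C_3 → C_2 sends each 3-simplex σ to the alternating sum Σ_i (−1)^i (σ with its i-th vertex removed). For instance
  ∂adgh = dgh − agh + adh − adg,
  ∂acdj = cdj − adj + acj − acd.
The 17×5 boundary matrix has rank 5 and Smith normal form diag(1,1,1,1,1).

Now H_k = ker ∂_k / im ∂_{k+1}, so:

  H_0: rank C_0 − rank ∂_1 = 10 − 9 = 1, and the invariant factors of ∂_1 are all 1, so H_0 = Z.
  H_1: rank ker ∂_1 − rank ∂_2 = (22 − 9) − 12 = 1, and the invariant factors of ∂_2 are all 1, so H_1 = Z.
  H_2: rank ker ∂_2 − rank ∂_3 = (17 − 12) − 5 = 0, and the invariant factors of ∂_3 are all 1, so H_2 = 0.
  H_3: rank ker ∂_3 − rank ∂_4 = (5 − 5) − 0 = 0, and there is no ∂_4, so H_3 = 0.

H_0 = Z,  H_1 = Z,  H_2 = 0,  H_3 = 0.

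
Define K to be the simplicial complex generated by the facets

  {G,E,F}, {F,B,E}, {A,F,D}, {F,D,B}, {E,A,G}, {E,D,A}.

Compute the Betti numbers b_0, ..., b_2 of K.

b_0 = 1, b_1 = 1, b_2 = 0.

K has 6 vertices, 12 edges, 6 triangles.
rank ∂_0 = 0, rank ∂_1 = 5 ⇒ b_0 = 6 − 0 − 5 = 1; all invariant factors of ∂_1 are 1 so no torsion. So H_0 ≅ Z.
rank ∂_1 = 5, rank ∂_2 = 6 ⇒ b_1 = 12 − 5 − 6 = 1; all invariant factors of ∂_2 are 1 so no torsion. So H_1 ≅ Z.
rank ∂_2 = 6, rank ∂_3 = 0 ⇒ b_2 = 6 − 6 − 0 = 0. So H_2 ≅ 0.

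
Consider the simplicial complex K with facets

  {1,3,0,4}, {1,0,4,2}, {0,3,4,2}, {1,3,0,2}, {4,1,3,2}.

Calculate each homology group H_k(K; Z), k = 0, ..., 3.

H_0 = Z,  H_1 = 0,  H_2 = 0,  H_3 = Z.

Order the vertices as 0 < 1 < 2 < 3 < 4. Listing each simplex with vertices in this order, K has dimension 3 with simplices:

  0-simplices (5): [0], [1], [2], [3], [4]
  1-simplices (10): [0,1], [0,2], [0,3], [0,4], [1,2], [1,3], [1,4], [2,3], [2,4], [3,4]
  2-simplices (10): [0,1,2], [0,1,3], [0,1,4], [0,2,3], [0,2,4], [0,3,4], [1,2,3], [1,2,4], [1,3,4], [2,3,4]
  3-simplices (5): [0,1,2,3], [0,1,2,4], [0,1,3,4], [0,2,3,4], [1,2,3,4]

giving chain groups C_0 ≅ Z^5, C_1 ≅ Z^10, C_2 ≅ Z^10, C_3 ≅ Z^5.

∂_1: C_1 → C_0 maps an edge to its endpoints' difference, ∂[p,q] = q − p.
The resulting 5×10 matrix has rank 4, and its Smith normal form has invariant factors (1,1,1,1).

∂_2: C_2 → C_1 sends each 2-simplex [p,q,r] to [q,r] − [p,r] + [p,q]. For instance
  ∂[1,2,4] = [2,4] − [1,4] + [1,2],
  ∂[0,1,2] = [1,2] − [0,2] + [0,1].
The resulting 10×10 matrix has rank 6, and its Smith normal form has invariant factors (1,1,1,1,1,1).

Boundary ∂_3: C_3 → C_2 sends each 3-simplex σ to the alternating sum Σ_i (−1)^i (σ with its i-th vertex removed). For instance
  ∂[0,2,3,4] = [2,3,4] − [0,3,4] + [0,2,4] − [0,2,3],
  ∂[0,1,2,3] = [1,2,3] − [0,2,3] + [0,1,3] − [0,1,2].
This gives a 10×5 integer matrix of rank 4; reducing to Smith normal form yields diagonal entries (1,1,1,1).

From H_k ≅ ker(∂_k) / im(∂_{k+1}) we obtain:

  H_0: rank C_0 − rank ∂_1 = 5 − 4 = 1, and the invariant factors of ∂_1 are all 1, so H_0 = Z.
  H_1: rank ker ∂_1 − rank ∂_2 = (10 − 4) − 6 = 0, and the invariant factors of ∂_2 are all 1, so H_1 = 0.
  H_2: rank ker ∂_2 − rank ∂_3 = (10 − 6) − 4 = 0, and the invariant factors of ∂_3 are all 1, so H_2 = 0.
  H_3: rank ker ∂_3 − rank ∂_4 = (5 − 4) − 0 = 1, and there is no ∂_4, so H_3 = Z.

(K is a triangulation of the 3-sphere S^3.)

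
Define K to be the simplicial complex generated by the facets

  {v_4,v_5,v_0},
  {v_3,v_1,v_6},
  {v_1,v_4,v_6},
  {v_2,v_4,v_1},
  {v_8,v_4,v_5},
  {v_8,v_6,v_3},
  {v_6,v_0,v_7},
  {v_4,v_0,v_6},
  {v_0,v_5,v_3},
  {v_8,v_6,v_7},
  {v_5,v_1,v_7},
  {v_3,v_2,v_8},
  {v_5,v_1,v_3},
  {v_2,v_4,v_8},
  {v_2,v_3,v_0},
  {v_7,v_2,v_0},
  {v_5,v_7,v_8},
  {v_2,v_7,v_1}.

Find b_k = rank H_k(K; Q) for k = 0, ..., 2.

b_0 = 1, b_1 = 2, b_2 = 1.

K has 9 vertices, 27 edges, 18 triangles.
rank ∂_0 = 0, rank ∂_1 = 8 ⇒ b_0 = 9 − 0 − 8 = 1; all invariant factors of ∂_1 are 1 so no torsion. So H_0 = Z.
rank ∂_1 = 8, rank ∂_2 = 17 ⇒ b_1 = 27 − 8 − 17 = 2; all invariant factors of ∂_2 are 1 so no torsion. So H_1 = Z^2.
rank ∂_2 = 17, rank ∂_3 = 0 ⇒ b_2 = 18 − 17 − 0 = 1. So H_2 = Z.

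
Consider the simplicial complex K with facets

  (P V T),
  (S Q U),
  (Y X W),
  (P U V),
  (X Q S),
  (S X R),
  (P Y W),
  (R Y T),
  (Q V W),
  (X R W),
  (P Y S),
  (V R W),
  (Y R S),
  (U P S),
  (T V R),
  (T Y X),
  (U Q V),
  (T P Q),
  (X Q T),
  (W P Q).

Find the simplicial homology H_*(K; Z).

H_0 = Z,  H_1 = Z ⊕ Z/2,  H_2 = 0.

Fix the vertex order P < Q < R < S < T < U < V < W < X < Y and write every simplex with vertices in increasing order. Then dim K = 2 and the simplices of K are:

  0-simplices (10): P, Q, R, S, T, U, V, W, X, Y
  1-simplices (30): PQ, PS, PT, PU, PV, PW, PY, QS, QT, QU, QV, QW, QX, RS, RT, RV, RW, RX, RY, SU, SX, SY, TV, TX, TY, UV, VW, WX, WY, XY
  2-simplices (20): PQT, PQW, PSU, PSY, PTV, PUV, PWY, QSU, QSX, QTX, QUV, QVW, RSX, RSY, RTV, RTY, RVW, RWX, TXY, WXY

so the chain groups are C_0 ≅ Z^10, C_1 ≅ Z^30, C_2 ≅ Z^20.

Boundary ∂_1: C_1 → C_0 is given by ∂[p,q] = [q] − [p]. For instance
  ∂WY = Y − W.
The 10×30 boundary matrix has rank 9 and Smith normal form diag(1,1,1,1,1,1,1,1,1).

Boundary ∂_2: C_2 → C_1 sends each 2-simplex [p,q,r] to [q,r] − [p,r] + [p,q]. For instance
  ∂RVW = VW − RW + RV,
  ∂QSU = SU − QU + QS.
This gives a 30×20 integer matrix of rank 20; reducing to Smith normal form yields diagonal entries (1,1,1,1,1,1,1,1,1,1,1,1,1,1,1,1,1,1,1,2).

From H_k ≅ ker(∂_k) / im(∂_{k+1}) we obtain:

  H_0: rank C_0 − rank ∂_1 = 10 − 9 = 1, and the invariant factors of ∂_1 are all 1, so H_0 ≅ Z.
  H_1: rank ker ∂_1 − rank ∂_2 = (30 − 9) − 20 = 1, and ∂_2 has invariant factor 2 > 1, so H_1 ≅ Z ⊕ Z/2.
  H_2: rank ker ∂_2 − rank ∂_3 = (20 − 20) − 0 = 0, and there is no ∂_3, so H_2 ≅ 0.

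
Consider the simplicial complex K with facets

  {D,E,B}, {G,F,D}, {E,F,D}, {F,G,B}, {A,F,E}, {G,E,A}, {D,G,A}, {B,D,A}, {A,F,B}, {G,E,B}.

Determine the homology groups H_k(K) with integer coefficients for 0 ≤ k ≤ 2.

We work with the vertex ordering A < B < D < E < F < G. The simplices of K, each written with vertices in increasing order, are:

  0-simplices (6): A, B, D, E, F, G
  1-simplices (15): AB, AD, AE, AF, AG, BD, BE, BF, BG, DE, DF, DG, EF, EG, FG
  2-simplices (10): ABD, ABF, ADG, AEF, AEG, BDE, BEG, BFG, DEF, DFG

Hence C_0 ≅ Z^6, C_1 ≅ Z^15, C_2 ≅ Z^10.

∂_1: C_1 → C_0 is given by ∂[p,q] = [q] − [p].
This gives a 6×15 integer matrix of rank 5; reducing to Smith normal form yields diagonal entries (1,1,1,1,1).

The boundary map ∂_2: C_2 → C_1 maps a triangle to the signed sum of its edges. For instance
  ∂ADG = DG − AG + AD,
  ∂DFG = FG − DG + DF.
The 15×10 boundary matrix has rank 10 and Smith normal form diag(1,1,1,1,1,1,1,1,1,2).

From H_k ≅ ker(∂_k) / im(∂_{k+1}) we obtain:

  H_0: rank C_0 − rank ∂_1 = 6 − 5 = 1, and the invariant factors of ∂_1 are all 1, so H_0 ≅ Z.
  H_1: rank ker ∂_1 − rank ∂_2 = (15 − 5) − 10 = 0, and ∂_2 has invariant factor 2 > 1, so H_1 ≅ Z/2Z.
  H_2: rank ker ∂_2 − rank ∂_3 = (10 − 10) − 0 = 0, and there is no ∂_3, so H_2 ≅ 0.

As a check, the Euler characteristic is 6 − 15 + 10 = 1, which agrees with 1 − 0 + 0 = 1.
(K is a triangulation of the real projective plane RP^2.)

H_0 ≅ Z,  H_1 ≅ Z/2Z,  H_2 = 0.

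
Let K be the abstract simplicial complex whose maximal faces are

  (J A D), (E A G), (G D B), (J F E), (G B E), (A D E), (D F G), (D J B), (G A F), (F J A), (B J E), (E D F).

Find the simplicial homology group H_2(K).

Fix the vertex order A < B < D < E < F < G < J and write every simplex with vertices in increasing order. Then dim K = 2 and the simplices of K are:

  0-simplices (7): A, B, D, E, F, G, J
  1-simplices (18): AD, AE, AF, AG, AJ, BD, BE, BG, BJ, DE, DF, DG, DJ, EF, EG, EJ, FG, FJ
  2-simplices (12): ADE, ADJ, AEG, AFG, AFJ, BDG, BDJ, BEG, BEJ, DEF, DFG, EFJ

Hence C_0 ≅ Z^7, C_1 ≅ Z^18, C_2 ≅ Z^12.

The boundary map ∂_1: C_1 → C_0 maps an edge to its endpoints' difference, ∂[p,q] = q − p. For instance
  ∂DE = E − D.
The 7×18 boundary matrix has rank 6 and Smith normal form diag(1,1,1,1,1,1).

Boundary ∂_2: C_2 → C_1 acts by ∂[p,q,r] = [q,r] − [p,r] + [p,q]. For instance
  ∂AFJ = FJ − AJ + AF,
  ∂AFG = FG − AG + AF.
This gives a 18×12 integer matrix of rank 12; reducing to Smith normal form yields diagonal entries (1,1,1,1,1,1,1,1,1,1,1,2).

Now H_k = ker ∂_k / im ∂_{k+1}, so:

  H_2: rank ker ∂_2 − rank ∂_3 = (12 − 12) − 0 = 0, and there is no ∂_3, so H_2 = 0.

H_2 ≅ 0.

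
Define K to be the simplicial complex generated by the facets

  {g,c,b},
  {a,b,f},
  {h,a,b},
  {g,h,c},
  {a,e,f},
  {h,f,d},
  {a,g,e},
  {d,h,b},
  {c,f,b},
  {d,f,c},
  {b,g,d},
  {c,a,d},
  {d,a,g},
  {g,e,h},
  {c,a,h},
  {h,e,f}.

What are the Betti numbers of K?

Order the vertices as a < b < c < d < e < f < g < h. Listing each simplex with vertices in this order, K has dimension 2 with simplices:

  0-simplices (8): a, b, c, d, e, f, g, h
  1-simplices (24): ab, ac, ad, ae, af, ag, ah, bc, bd, bf, bg, bh, cd, cf, cg, ch, df, dg, dh, ef, eg, eh, fh, gh
  2-simplices (16): abf, abh, acd, ach, adg, aef, aeg, bcf, bcg, bdg, bdh, cdf, cgh, dfh, efh, egh

so the chain groups are C_0 ≅ Z^8, C_1 ≅ Z^24, C_2 ≅ Z^16.

Boundary ∂_1: C_1 → C_0 maps an edge to its endpoints' difference, ∂[p,q] = q − p. For instance
  ∂bh = h − b.
The 8×24 boundary matrix has rank 7 and Smith normal form diag(1,1,1,1,1,1,1).

∂_2: C_2 → C_1 maps a triangle to the signed sum of its edges. For instance
  ∂abf = bf − af + ab,
  ∂aeg = eg − ag + ae.
The 24×16 boundary matrix has rank 15 and Smith normal form diag(1,1,1,1,1,1,1,1,1,1,1,1,1,1,1).

Reading off H_k = ker ∂_k / im ∂_{k+1}:

  H_0: rank C_0 − rank ∂_1 = 8 − 7 = 1, and the invariant factors of ∂_1 are all 1, so H_0 = Z.
  H_1: rank ker ∂_1 − rank ∂_2 = (24 − 7) − 15 = 2, and the invariant factors of ∂_2 are all 1, so H_1 = Z^2.
  H_2: rank ker ∂_2 − rank ∂_3 = (16 − 15) − 0 = 1, and there is no ∂_3, so H_2 = Z.

(K is a triangulation of the torus T^2.)

Hence the Betti numbers are b_0 = 1, b_1 = 2, b_2 = 1.

b_0 = 1, b_1 = 2, b_2 = 1.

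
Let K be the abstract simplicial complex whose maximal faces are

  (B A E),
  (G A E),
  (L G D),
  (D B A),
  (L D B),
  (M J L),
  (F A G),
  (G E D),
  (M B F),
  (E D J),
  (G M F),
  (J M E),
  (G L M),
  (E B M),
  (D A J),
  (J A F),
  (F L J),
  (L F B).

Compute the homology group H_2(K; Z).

H_2 ≅ 0.

K has 9 vertices, 27 edges, 18 triangles.
rank ∂_2 = 18, rank ∂_3 = 0 ⇒ b_2 = 18 − 18 − 0 = 0. So H_2 ≅ 0.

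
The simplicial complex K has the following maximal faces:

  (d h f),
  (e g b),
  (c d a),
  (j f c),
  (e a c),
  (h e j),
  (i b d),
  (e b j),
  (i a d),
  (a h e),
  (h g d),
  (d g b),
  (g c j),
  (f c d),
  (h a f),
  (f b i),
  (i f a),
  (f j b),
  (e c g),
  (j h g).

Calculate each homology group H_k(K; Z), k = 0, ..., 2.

H_0 = Z,  H_1 = Z ⊕ Z_2,  H_2 = 0.

We work with the vertex ordering a < b < c < d < e < f < g < h < i < j. The simplices of K, each written with vertices in increasing order, are:

  0-simplices (10): a, b, c, d, e, f, g, h, i, j
  1-simplices (30): ac, ad, ae, af, ah, ai, bd, be, bf, bg, bi, bj, cd, ce, cf, cg, cj, df, dg, dh, di, eg, eh, ej, fh, fi, fj, gh, gj, hj
  2-simplices (20): acd, ace, adi, aeh, afh, afi, bdg, bdi, beg, bej, bfi, bfj, cdf, ceg, cfj, cgj, dfh, dgh, ehj, ghj

so the chain groups are C_0 ≅ Z^10, C_1 ≅ Z^30, C_2 ≅ Z^20.

Boundary ∂_1: C_1 → C_0 sends each edge [p,q] (with p < q) to q − p. For instance
  ∂fj = j − f.
The resulting 10×30 matrix has rank 9, and its Smith normal form has invariant factors (1,1,1,1,1,1,1,1,1).

The boundary map ∂_2: C_2 → C_1 sends each 2-simplex [p,q,r] to [q,r] − [p,r] + [p,q]. For instance
  ∂ghj = hj − gj + gh,
  ∂dfh = fh − dh + df.
The resulting 30×20 matrix has rank 20, and its Smith normal form has invariant factors (1,1,1,1,1,1,1,1,1,1,1,1,1,1,1,1,1,1,1,2).

Computing H_k = (kernel of ∂_k) / (image of ∂_{k+1}):

  H_0: rank C_0 − rank ∂_1 = 10 − 9 = 1, and the invariant factors of ∂_1 are all 1, so H_0 = Z.
  H_1: rank ker ∂_1 − rank ∂_2 = (30 − 9) − 20 = 1, and ∂_2 has invariant factor 2 > 1, so H_1 = Z ⊕ Z_2.
  H_2: rank ker ∂_2 − rank ∂_3 = (20 − 20) − 0 = 0, and there is no ∂_3, so H_2 = 0.

(K is a triangulation of the Klein bottle.)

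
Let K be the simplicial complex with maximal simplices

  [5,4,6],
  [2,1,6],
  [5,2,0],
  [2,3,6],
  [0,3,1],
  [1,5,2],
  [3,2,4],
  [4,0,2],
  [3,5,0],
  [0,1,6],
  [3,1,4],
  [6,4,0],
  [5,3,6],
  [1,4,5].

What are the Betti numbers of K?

b_0 = 1, b_1 = 2, b_2 = 1.

We work with the vertex ordering 0 < 1 < 2 < 3 < 4 < 5 < 6. The simplices of K, each written with vertices in increasing order, are:

  0-simplices (7): [0], [1], [2], [3], [4], [5], [6]
  1-simplices (21): [0,1], [0,2], [0,3], [0,4], [0,5], [0,6], [1,2], [1,3], [1,4], [1,5], [1,6], [2,3], [2,4], [2,5], [2,6], [3,4], [3,5], [3,6], [4,5], [4,6], [5,6]
  2-simplices (14): [0,1,3], [0,1,6], [0,2,4], [0,2,5], [0,3,5], [0,4,6], [1,2,5], [1,2,6], [1,3,4], [1,4,5], [2,3,4], [2,3,6], [3,5,6], [4,5,6]

Hence C_0 ≅ Z^7, C_1 ≅ Z^21, C_2 ≅ Z^14.

The boundary map ∂_1: C_1 → C_0 is given by ∂[p,q] = [q] − [p]. For instance
  ∂[1,6] = [6] − [1].
This gives a 7×21 integer matrix of rank 6; reducing to Smith normal form yields diagonal entries (1,1,1,1,1,1).

∂_2: C_2 → C_1 sends each 2-simplex [p,q,r] to [q,r] − [p,r] + [p,q]. For instance
  ∂[1,4,5] = [4,5] − [1,5] + [1,4],
  ∂[0,1,3] = [1,3] − [0,3] + [0,1].
The resulting 21×14 matrix has rank 13, and its Smith normal form has invariant factors (1,1,1,1,1,1,1,1,1,1,1,1,1).

Now H_k = ker ∂_k / im ∂_{k+1}, so:

  H_0: rank C_0 − rank ∂_1 = 7 − 6 = 1, and the invariant factors of ∂_1 are all 1, so H_0 = Z.
  H_1: rank ker ∂_1 − rank ∂_2 = (21 − 6) − 13 = 2, and the invariant factors of ∂_2 are all 1, so H_1 = Z^2.
  H_2: rank ker ∂_2 − rank ∂_3 = (14 − 13) − 0 = 1, and there is no ∂_3, so H_2 = Z.

(K is a triangulation of the torus T^2.)

Hence the Betti numbers are b_0 = 1, b_1 = 2, b_2 = 1.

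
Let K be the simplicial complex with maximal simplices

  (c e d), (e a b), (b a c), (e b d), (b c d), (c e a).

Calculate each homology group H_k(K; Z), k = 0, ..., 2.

We work with the vertex ordering a < b < c < d < e. The simplices of K, each written with vertices in increasing order, are:

  0-simplices (5): a, b, c, d, e
  1-simplices (9): ab, ac, ae, bc, bd, be, cd, ce, de
  2-simplices (6): abc, abe, ace, bcd, bde, cde

Hence C_0 ≅ Z^5, C_1 ≅ Z^9, C_2 ≅ Z^6.

Boundary ∂_1: C_1 → C_0 maps an edge to its endpoints' difference, ∂[p,q] = q − p. For instance
  ∂ae = e − a.
This gives a 5×9 integer matrix of rank 4; reducing to Smith normal form yields diagonal entries (1,1,1,1).

∂_2: C_2 → C_1 acts by ∂[p,q,r] = [q,r] − [p,r] + [p,q]. For instance
  ∂abe = be − ae + ab,
  ∂bcd = cd − bd + bc.
As a 9×6 matrix over Z this has rank 5, with invariant factors (1,1,1,1,1).

From H_k ≅ ker(∂_k) / im(∂_{k+1}) we obtain:

  H_0: rank C_0 − rank ∂_1 = 5 − 4 = 1, and the invariant factors of ∂_1 are all 1, so H_0 ≅ Z.
  H_1: rank ker ∂_1 − rank ∂_2 = (9 − 4) − 5 = 0, and the invariant factors of ∂_2 are all 1, so H_1 ≅ 0.
  H_2: rank ker ∂_2 − rank ∂_3 = (6 − 5) − 0 = 1, and there is no ∂_3, so H_2 ≅ Z.

As a check, the Euler characteristic is 5 − 9 + 6 = 2, which agrees with 1 − 0 + 1 = 2.

H_0 ≅ Z,  H_1 = 0,  H_2 ≅ Z.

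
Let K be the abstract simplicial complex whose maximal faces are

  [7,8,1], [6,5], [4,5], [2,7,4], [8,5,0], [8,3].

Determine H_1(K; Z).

H_1 ≅ Z.

Fix the vertex order 0 < 1 < 2 < 3 < 4 < 5 < 6 < 7 < 8 and write every simplex with vertices in increasing order. Then dim K = 2 and the simplices of K are:

  0-simplices (9): [0], [1], [2], [3], [4], [5], [6], [7], [8]
  1-simplices (12): [0,5], [0,8], [1,7], [1,8], [2,4], [2,7], [3,8], [4,5], [4,7], [5,6], [5,8], [7,8]
  2-simplices (3): [0,5,8], [1,7,8], [2,4,7]

Hence C_0 ≅ Z^9, C_1 ≅ Z^12, C_2 ≅ Z^3.

∂_1: C_1 → C_0 sends each edge [p,q] (with p < q) to q − p. For instance
  ∂[5,8] = [8] − [5].
As a 9×12 matrix over Z this has rank 8, with invariant factors (1,1,1,1,1,1,1,1).

∂_2: C_2 → C_1 acts by ∂[p,q,r] = [q,r] − [p,r] + [p,q]. For instance
  ∂[0,5,8] = [5,8] − [0,8] + [0,5],
  ∂[2,4,7] = [4,7] − [2,7] + [2,4].
The 12×3 boundary matrix has rank 3 and Smith normal form diag(1,1,1).

Reading off H_k = ker ∂_k / im ∂_{k+1}:

  H_1: rank ker ∂_1 − rank ∂_2 = (12 − 8) − 3 = 1, and the invariant factors of ∂_2 are all 1, so H_1 ≅ Z.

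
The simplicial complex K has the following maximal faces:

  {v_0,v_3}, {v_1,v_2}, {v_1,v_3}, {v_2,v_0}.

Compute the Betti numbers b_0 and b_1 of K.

We work with the vertex ordering v_0 < v_1 < v_2 < v_3. The simplices of K, each written with vertices in increasing order, are:

  0-simplices (4): [v_0], [v_1], [v_2], [v_3]
  1-simplices (4): [v_0,v_2], [v_0,v_3], [v_1,v_2], [v_1,v_3]

so the chain groups are C_0 ≅ Z^4, C_1 ≅ Z^4.

Boundary ∂_1: C_1 → C_0 sends each edge [p,q] (with p < q) to q − p.
This gives a 4×4 integer matrix of rank 3; reducing to Smith normal form yields diagonal entries (1,1,1).

Reading off H_k = ker ∂_k / im ∂_{k+1}:

  H_0: rank C_0 − rank ∂_1 = 4 − 3 = 1, and the invariant factors of ∂_1 are all 1, so H_0 = Z.
  H_1: rank ker ∂_1 − rank ∂_2 = (4 − 3) − 0 = 1, and there is no ∂_2, so H_1 = Z.

As a check, the Euler characteristic is 4 − 4 = 0, which agrees with 1 − 1 = 0.

Hence the Betti numbers are b_0 = 1, b_1 = 1.

b_0 = 1, b_1 = 1.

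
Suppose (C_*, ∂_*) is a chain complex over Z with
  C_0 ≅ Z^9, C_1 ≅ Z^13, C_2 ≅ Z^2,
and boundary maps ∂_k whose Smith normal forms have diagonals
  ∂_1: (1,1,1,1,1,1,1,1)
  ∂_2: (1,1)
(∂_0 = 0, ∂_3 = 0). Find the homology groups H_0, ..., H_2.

H_0 ≅ Z,  H_1 ≅ Z^3,  H_2 = 0.

H_0: b_0 = 9 − 0 − 8 = 1; torsion from ∂_1 factors > 1: none. So H_0 ≅ Z.
H_1: b_1 = 13 − 8 − 2 = 3; torsion from ∂_2 factors > 1: none. So H_1 ≅ Z^3.
H_2: b_2 = 2 − 2 − 0 = 0; torsion from ∂_3 factors > 1: none. So H_2 ≅ 0.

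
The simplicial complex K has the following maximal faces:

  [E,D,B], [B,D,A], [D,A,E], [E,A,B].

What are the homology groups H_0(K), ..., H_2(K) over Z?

H_0 = Z,  H_1 = 0,  H_2 = Z.

We work with the vertex ordering A < B < D < E. The simplices of K, each written with vertices in increasing order, are:

  0-simplices (4): A, B, D, E
  1-simplices (6): AB, AD, AE, BD, BE, DE
  2-simplices (4): ABD, ABE, ADE, BDE

Hence C_0 ≅ Z^4, C_1 ≅ Z^6, C_2 ≅ Z^4.

∂_1: C_1 → C_0 is given by ∂[p,q] = [q] − [p]. For instance
  ∂BE = E − B.
As a 4×6 matrix over Z this has rank 3, with invariant factors (1,1,1).

∂_2: C_2 → C_1 maps a triangle to the signed sum of its edges. For instance
  ∂ABE = BE − AE + AB,
  ∂BDE = DE − BE + BD.
This gives a 6×4 integer matrix of rank 3; reducing to Smith normal form yields diagonal entries (1,1,1).

Reading off H_k = ker ∂_k / im ∂_{k+1}:

  H_0: rank C_0 − rank ∂_1 = 4 − 3 = 1, and the invariant factors of ∂_1 are all 1, so H_0 ≅ Z.
  H_1: rank ker ∂_1 − rank ∂_2 = (6 − 3) − 3 = 0, and the invariant factors of ∂_2 are all 1, so H_1 ≅ 0.
  H_2: rank ker ∂_2 − rank ∂_3 = (4 − 3) − 0 = 1, and there is no ∂_3, so H_2 ≅ Z.

(K is a triangulation of the 2-sphere S^2.)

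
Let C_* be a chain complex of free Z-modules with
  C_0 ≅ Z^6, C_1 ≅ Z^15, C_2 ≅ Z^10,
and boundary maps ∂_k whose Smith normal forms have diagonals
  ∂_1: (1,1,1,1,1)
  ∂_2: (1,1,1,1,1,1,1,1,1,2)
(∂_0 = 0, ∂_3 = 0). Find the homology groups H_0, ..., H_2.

H_0 ≅ Z,  H_1 ≅ Z/2,  H_2 = 0.

H_0: b_0 = 6 − 0 − 5 = 1; torsion from ∂_1 factors > 1: none. So H_0 ≅ Z.
H_1: b_1 = 15 − 5 − 10 = 0; torsion from ∂_2 factors > 1: [2]. So H_1 ≅ Z/2.
H_2: b_2 = 10 − 10 − 0 = 0; torsion from ∂_3 factors > 1: none. So H_2 ≅ 0.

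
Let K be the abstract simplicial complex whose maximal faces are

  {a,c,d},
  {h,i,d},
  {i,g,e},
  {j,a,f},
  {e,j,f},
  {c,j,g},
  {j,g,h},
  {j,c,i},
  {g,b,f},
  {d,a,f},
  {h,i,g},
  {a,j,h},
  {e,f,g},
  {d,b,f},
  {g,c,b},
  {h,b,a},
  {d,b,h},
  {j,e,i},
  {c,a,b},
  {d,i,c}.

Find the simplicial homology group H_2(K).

Order the vertices as a < b < c < d < e < f < g < h < i < j. Listing each simplex with vertices in this order, K has dimension 2 with simplices:

  0-simplices (10): a, b, c, d, e, f, g, h, i, j
  1-simplices (30): ab, ac, ad, af, ah, aj, bc, bd, bf, bg, bh, cd, cg, ci, cj, df, dh, di, ef, eg, ei, ej, fg, fj, gh, gi, gj, hi, hj, ij
  2-simplices (20): abc, abh, acd, adf, afj, ahj, bcg, bdf, bdh, bfg, cdi, cgj, cij, dhi, efg, efj, egi, eij, ghi, ghj

Hence C_0 ≅ Z^10, C_1 ≅ Z^30, C_2 ≅ Z^20.

∂_1: C_1 → C_0 sends each edge [p,q] (with p < q) to q − p.
This gives a 10×30 integer matrix of rank 9; reducing to Smith normal form yields diagonal entries (1,1,1,1,1,1,1,1,1).

Boundary ∂_2: C_2 → C_1 acts by ∂[p,q,r] = [q,r] − [p,r] + [p,q]. For instance
  ∂cdi = di − ci + cd,
  ∂bdh = dh − bh + bd.
The resulting 30×20 matrix has rank 20, and its Smith normal form has invariant factors (1,1,1,1,1,1,1,1,1,1,1,1,1,1,1,1,1,1,1,2).

Computing H_k = (kernel of ∂_k) / (image of ∂_{k+1}):

  H_2: rank ker ∂_2 − rank ∂_3 = (20 − 20) − 0 = 0, and there is no ∂_3, so H_2 = 0.

(K is a triangulation of the Klein bottle.)

H_2 ≅ 0.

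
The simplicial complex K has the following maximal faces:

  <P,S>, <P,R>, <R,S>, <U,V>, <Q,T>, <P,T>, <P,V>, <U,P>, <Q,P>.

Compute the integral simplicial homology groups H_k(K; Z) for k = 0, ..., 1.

Take the total order P < Q < R < S < T < U < V on the vertex set. Then K (dimension 1) consists of the simplices:

  0-simplices (7): P, Q, R, S, T, U, V
  1-simplices (9): PQ, PR, PS, PT, PU, PV, QT, RS, UV

giving chain groups C_0 ≅ Z^7, C_1 ≅ Z^9.

∂_1: C_1 → C_0 is given by ∂[p,q] = [q] − [p]. For instance
  ∂PR = R − P.
This gives a 7×9 integer matrix of rank 6; reducing to Smith normal form yields diagonal entries (1,1,1,1,1,1).

Reading off H_k = ker ∂_k / im ∂_{k+1}:

  H_0: rank C_0 − rank ∂_1 = 7 − 6 = 1, and the invariant factors of ∂_1 are all 1, so H_0 = Z.
  H_1: rank ker ∂_1 − rank ∂_2 = (9 − 6) − 0 = 3, and there is no ∂_2, so H_1 = Z^3.

As a check, the Euler characteristic is 7 − 9 = -2, which agrees with 1 − 3 = -2.

H_0 ≅ Z,  H_1 ≅ Z^3.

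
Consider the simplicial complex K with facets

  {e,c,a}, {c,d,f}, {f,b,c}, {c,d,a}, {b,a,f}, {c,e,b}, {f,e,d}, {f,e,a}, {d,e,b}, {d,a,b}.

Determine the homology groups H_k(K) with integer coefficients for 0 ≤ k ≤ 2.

Take the total order a < b < c < d < e < f on the vertex set. Then K (dimension 2) consists of the simplices:

  0-simplices (6): a, b, c, d, e, f
  1-simplices (15): ab, ac, ad, ae, af, bc, bd, be, bf, cd, ce, cf, de, df, ef
  2-simplices (10): abd, abf, acd, ace, aef, bce, bcf, bde, cdf, def

so the chain groups are C_0 ≅ Z^6, C_1 ≅ Z^15, C_2 ≅ Z^10.

Boundary ∂_1: C_1 → C_0 maps an edge to its endpoints' difference, ∂[p,q] = q − p. For instance
  ∂be = e − b.
The 6×15 boundary matrix has rank 5 and Smith normal form diag(1,1,1,1,1).

Boundary ∂_2: C_2 → C_1 sends each 2-simplex [p,q,r] to [q,r] − [p,r] + [p,q]. For instance
  ∂bce = ce − be + bc,
  ∂bcf = cf − bf + bc.
This gives a 15×10 integer matrix of rank 10; reducing to Smith normal form yields diagonal entries (1,1,1,1,1,1,1,1,1,2).

Now H_k = ker ∂_k / im ∂_{k+1}, so:

  H_0: rank C_0 − rank ∂_1 = 6 − 5 = 1, and the invariant factors of ∂_1 are all 1, so H_0 ≅ Z.
  H_1: rank ker ∂_1 − rank ∂_2 = (15 − 5) − 10 = 0, and ∂_2 has invariant factor 2 > 1, so H_1 ≅ Z/2.
  H_2: rank ker ∂_2 − rank ∂_3 = (10 − 10) − 0 = 0, and there is no ∂_3, so H_2 ≅ 0.

H_0 ≅ Z,  H_1 ≅ Z/2,  H_2 = 0.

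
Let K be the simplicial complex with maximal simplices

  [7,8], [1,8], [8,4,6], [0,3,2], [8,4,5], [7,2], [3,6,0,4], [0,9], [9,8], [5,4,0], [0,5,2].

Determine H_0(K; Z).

H_0 = Z.

Fix the vertex order 0 < 1 < 2 < 3 < 4 < 5 < 6 < 7 < 8 < 9 and write every simplex with vertices in increasing order. Then dim K = 3 and the simplices of K are:

  0-simplices (10): [0], [1], [2], [3], [4], [5], [6], [7], [8], [9]
  1-simplices (19): [0,2], [0,3], [0,4], [0,5], [0,6], [0,9], [1,8], [2,3], [2,5], [2,7], [3,4], [3,6], [4,5], [4,6], [4,8], [5,8], [6,8], [7,8], [8,9]
  2-simplices (9): [0,2,3], [0,2,5], [0,3,4], [0,3,6], [0,4,5], [0,4,6], [3,4,6], [4,5,8], [4,6,8]
  3-simplices (1): [0,3,4,6]

Hence C_0 ≅ Z^10, C_1 ≅ Z^19, C_2 ≅ Z^9, C_3 ≅ Z^1.

The boundary map ∂_1: C_1 → C_0 sends each edge [p,q] (with p < q) to q − p. For instance
  ∂[2,7] = [7] − [2].
The resulting 10×19 matrix has rank 9, and its Smith normal form has invariant factors (1,1,1,1,1,1,1,1,1).

Boundary ∂_2: C_2 → C_1 maps a triangle to the signed sum of its edges. For instance
  ∂[4,5,8] = [5,8] − [4,8] + [4,5],
  ∂[4,6,8] = [6,8] − [4,8] + [4,6].
The resulting 19×9 matrix has rank 8, and its Smith normal form has invariant factors (1,1,1,1,1,1,1,1).

Boundary ∂_3: C_3 → C_2 sends each 3-simplex σ to the alternating sum Σ_i (−1)^i (σ with its i-th vertex removed). For instance
  ∂[0,3,4,6] = [3,4,6] − [0,4,6] + [0,3,6] − [0,3,4].
As a 9×1 matrix over Z this has rank 1, with invariant factors (1).

Computing H_k = (kernel of ∂_k) / (image of ∂_{k+1}):

  H_0: rank C_0 − rank ∂_1 = 10 − 9 = 1, and the invariant factors of ∂_1 are all 1, so H_0 ≅ Z.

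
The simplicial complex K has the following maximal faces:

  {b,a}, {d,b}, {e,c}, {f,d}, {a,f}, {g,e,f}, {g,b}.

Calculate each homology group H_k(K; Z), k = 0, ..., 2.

We work with the vertex ordering a < b < c < d < e < f < g. The simplices of K, each written with vertices in increasing order, are:

  0-simplices (7): a, b, c, d, e, f, g
  1-simplices (9): ab, af, bd, bg, ce, df, ef, eg, fg
  2-simplices (1): efg

so the chain groups are C_0 ≅ Z^7, C_1 ≅ Z^9, C_2 ≅ Z^1.

The boundary map ∂_1: C_1 → C_0 sends each edge [p,q] (with p < q) to q − p.
The resulting 7×9 matrix has rank 6, and its Smith normal form has invariant factors (1,1,1,1,1,1).

Boundary ∂_2: C_2 → C_1 acts by ∂[p,q,r] = [q,r] − [p,r] + [p,q]. For instance
  ∂efg = fg − eg + ef.
The 9×1 boundary matrix has rank 1 and Smith normal form diag(1).

From H_k ≅ ker(∂_k) / im(∂_{k+1}) we obtain:

  H_0: rank C_0 − rank ∂_1 = 7 − 6 = 1, and the invariant factors of ∂_1 are all 1, so H_0 ≅ Z.
  H_1: rank ker ∂_1 − rank ∂_2 = (9 − 6) − 1 = 2, and the invariant factors of ∂_2 are all 1, so H_1 ≅ Z^2.
  H_2: rank ker ∂_2 − rank ∂_3 = (1 − 1) − 0 = 0, and there is no ∂_3, so H_2 ≅ 0.

H_0 ≅ Z,  H_1 ≅ Z^2,  H_2 = 0.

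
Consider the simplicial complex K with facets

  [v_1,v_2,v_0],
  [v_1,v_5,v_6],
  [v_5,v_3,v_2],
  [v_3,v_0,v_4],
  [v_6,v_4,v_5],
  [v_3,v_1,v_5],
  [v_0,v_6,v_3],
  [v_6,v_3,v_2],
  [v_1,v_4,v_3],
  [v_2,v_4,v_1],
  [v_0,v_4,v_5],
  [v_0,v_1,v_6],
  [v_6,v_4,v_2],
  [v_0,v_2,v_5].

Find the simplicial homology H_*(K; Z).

H_0 ≅ Z,  H_1 ≅ Z^2,  H_2 ≅ Z.

Order the vertices as v_0 < v_1 < v_2 < v_3 < v_4 < v_5 < v_6. Listing each simplex with vertices in this order, K has dimension 2 with simplices:

  0-simplices (7): [v_0], [v_1], [v_2], [v_3], [v_4], [v_5], [v_6]
  1-simplices (21): (21 of them)
  2-simplices (14): (14 of them)

Hence C_0 ≅ Z^7, C_1 ≅ Z^21, C_2 ≅ Z^14.

The boundary map ∂_1: C_1 → C_0 maps an edge to its endpoints' difference, ∂[p,q] = q − p. For instance
  ∂[v_3,v_5] = [v_5] − [v_3].
This gives a 7×21 integer matrix of rank 6; reducing to Smith normal form yields diagonal entries (1,1,1,1,1,1).

∂_2: C_2 → C_1 maps a triangle to the signed sum of its edges. For instance
  ∂[v_0,v_3,v_4] = [v_3,v_4] − [v_0,v_4] + [v_0,v_3],
  ∂[v_1,v_5,v_6] = [v_5,v_6] − [v_1,v_6] + [v_1,v_5].
As a 21×14 matrix over Z this has rank 13, with invariant factors (1,1,1,1,1,1,1,1,1,1,1,1,1).

Now H_k = ker ∂_k / im ∂_{k+1}, so:

  H_0: rank C_0 − rank ∂_1 = 7 − 6 = 1, and the invariant factors of ∂_1 are all 1, so H_0 ≅ Z.
  H_1: rank ker ∂_1 − rank ∂_2 = (21 − 6) − 13 = 2, and the invariant factors of ∂_2 are all 1, so H_1 ≅ Z^2.
  H_2: rank ker ∂_2 − rank ∂_3 = (14 − 13) − 0 = 1, and there is no ∂_3, so H_2 ≅ Z.

As a check, the Euler characteristic is 7 − 21 + 14 = 0, which agrees with 1 − 2 + 1 = 0.
(K is a triangulation of the torus T^2.)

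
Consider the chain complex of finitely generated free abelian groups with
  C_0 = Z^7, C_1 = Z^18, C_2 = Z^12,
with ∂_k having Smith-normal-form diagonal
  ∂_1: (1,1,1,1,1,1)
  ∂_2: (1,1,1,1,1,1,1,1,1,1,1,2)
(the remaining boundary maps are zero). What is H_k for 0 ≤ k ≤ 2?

H_0 ≅ Z,  H_1 ≅ Z/2,  H_2 = 0.

H_0: b_0 = 7 − 0 − 6 = 1; torsion from ∂_1 factors > 1: none. So H_0 ≅ Z.
H_1: b_1 = 18 − 6 − 12 = 0; torsion from ∂_2 factors > 1: [2]. So H_1 ≅ Z/2.
H_2: b_2 = 12 − 12 − 0 = 0; torsion from ∂_3 factors > 1: none. So H_2 ≅ 0.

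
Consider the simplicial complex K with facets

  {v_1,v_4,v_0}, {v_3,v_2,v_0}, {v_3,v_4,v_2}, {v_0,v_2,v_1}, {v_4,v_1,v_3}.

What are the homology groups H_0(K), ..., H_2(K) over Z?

H_0 = Z,  H_1 = Z,  H_2 = 0.

Take the total order v_0 < v_1 < v_2 < v_3 < v_4 on the vertex set. Then K (dimension 2) consists of the simplices:

  0-simplices (5): [v_0], [v_1], [v_2], [v_3], [v_4]
  1-simplices (10): [v_0,v_1], [v_0,v_2], [v_0,v_3], [v_0,v_4], [v_1,v_2], [v_1,v_3], [v_1,v_4], [v_2,v_3], [v_2,v_4], [v_3,v_4]
  2-simplices (5): [v_0,v_1,v_2], [v_0,v_1,v_4], [v_0,v_2,v_3], [v_1,v_3,v_4], [v_2,v_3,v_4]

Hence C_0 ≅ Z^5, C_1 ≅ Z^10, C_2 ≅ Z^5.

The boundary map ∂_1: C_1 → C_0 is given by ∂[p,q] = [q] − [p].
This gives a 5×10 integer matrix of rank 4; reducing to Smith normal form yields diagonal entries (1,1,1,1).

∂_2: C_2 → C_1 acts by ∂[p,q,r] = [q,r] − [p,r] + [p,q]. For instance
  ∂[v_2,v_3,v_4] = [v_3,v_4] − [v_2,v_4] + [v_2,v_3],
  ∂[v_0,v_2,v_3] = [v_2,v_3] − [v_0,v_3] + [v_0,v_2].
The resulting 10×5 matrix has rank 5, and its Smith normal form has invariant factors (1,1,1,1,1).

Now H_k = ker ∂_k / im ∂_{k+1}, so:

  H_0: rank C_0 − rank ∂_1 = 5 − 4 = 1, and the invariant factors of ∂_1 are all 1, so H_0 = Z.
  H_1: rank ker ∂_1 − rank ∂_2 = (10 − 4) − 5 = 1, and the invariant factors of ∂_2 are all 1, so H_1 = Z.
  H_2: rank ker ∂_2 − rank ∂_3 = (5 − 5) − 0 = 0, and there is no ∂_3, so H_2 = 0.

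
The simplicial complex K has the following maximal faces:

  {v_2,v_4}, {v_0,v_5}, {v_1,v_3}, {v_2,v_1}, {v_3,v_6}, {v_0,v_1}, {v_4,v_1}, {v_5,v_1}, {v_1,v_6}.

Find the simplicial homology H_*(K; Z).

H_0 = Z,  H_1 = Z^3.

Fix the vertex order v_0 < v_1 < v_2 < v_3 < v_4 < v_5 < v_6 and write every simplex with vertices in increasing order. Then dim K = 1 and the simplices of K are:

  0-simplices (7): [v_0], [v_1], [v_2], [v_3], [v_4], [v_5], [v_6]
  1-simplices (9): [v_0,v_1], [v_0,v_5], [v_1,v_2], [v_1,v_3], [v_1,v_4], [v_1,v_5], [v_1,v_6], [v_2,v_4], [v_3,v_6]

so the chain groups are C_0 ≅ Z^7, C_1 ≅ Z^9.

∂_1: C_1 → C_0 sends each edge [p,q] (with p < q) to q − p. For instance
  ∂[v_1,v_2] = [v_2] − [v_1].
This gives a 7×9 integer matrix of rank 6; reducing to Smith normal form yields diagonal entries (1,1,1,1,1,1).

From H_k ≅ ker(∂_k) / im(∂_{k+1}) we obtain:

  H_0: rank C_0 − rank ∂_1 = 7 − 6 = 1, and the invariant factors of ∂_1 are all 1, so H_0 = Z.
  H_1: rank ker ∂_1 − rank ∂_2 = (9 − 6) − 0 = 3, and there is no ∂_2, so H_1 = Z^3.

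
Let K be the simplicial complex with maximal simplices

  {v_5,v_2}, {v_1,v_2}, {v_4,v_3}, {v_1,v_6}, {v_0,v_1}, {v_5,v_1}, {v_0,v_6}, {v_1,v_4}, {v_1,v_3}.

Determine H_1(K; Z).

K has 7 vertices, 9 edges.
rank ∂_1 = 6, rank ∂_2 = 0 ⇒ b_1 = 9 − 6 − 0 = 3. So H_1 ≅ Z^3.

H_1 = Z^3.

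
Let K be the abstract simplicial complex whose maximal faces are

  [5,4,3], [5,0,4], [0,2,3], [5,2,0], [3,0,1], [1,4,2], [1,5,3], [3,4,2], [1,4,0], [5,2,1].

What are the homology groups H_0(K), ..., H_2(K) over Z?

Order the vertices as 0 < 1 < 2 < 3 < 4 < 5. Listing each simplex with vertices in this order, K has dimension 2 with simplices:

  0-simplices (6): [0], [1], [2], [3], [4], [5]
  1-simplices (15): [0,1], [0,2], [0,3], [0,4], [0,5], [1,2], [1,3], [1,4], [1,5], [2,3], [2,4], [2,5], [3,4], [3,5], [4,5]
  2-simplices (10): [0,1,3], [0,1,4], [0,2,3], [0,2,5], [0,4,5], [1,2,4], [1,2,5], [1,3,5], [2,3,4], [3,4,5]

Hence C_0 ≅ Z^6, C_1 ≅ Z^15, C_2 ≅ Z^10.

Boundary ∂_1: C_1 → C_0 is given by ∂[p,q] = [q] − [p]. For instance
  ∂[1,2] = [2] − [1].
This gives a 6×15 integer matrix of rank 5; reducing to Smith normal form yields diagonal entries (1,1,1,1,1).

∂_2: C_2 → C_1 maps a triangle to the signed sum of its edges. For instance
  ∂[1,2,5] = [2,5] − [1,5] + [1,2],
  ∂[3,4,5] = [4,5] − [3,5] + [3,4].
This gives a 15×10 integer matrix of rank 10; reducing to Smith normal form yields diagonal entries (1,1,1,1,1,1,1,1,1,2).

Now H_k = ker ∂_k / im ∂_{k+1}, so:

  H_0: rank C_0 − rank ∂_1 = 6 − 5 = 1, and the invariant factors of ∂_1 are all 1, so H_0 = Z.
  H_1: rank ker ∂_1 − rank ∂_2 = (15 − 5) − 10 = 0, and ∂_2 has invariant factor 2 > 1, so H_1 = Z/2Z.
  H_2: rank ker ∂_2 − rank ∂_3 = (10 − 10) − 0 = 0, and there is no ∂_3, so H_2 = 0.

H_0 ≅ Z,  H_1 ≅ Z/2Z,  H_2 = 0.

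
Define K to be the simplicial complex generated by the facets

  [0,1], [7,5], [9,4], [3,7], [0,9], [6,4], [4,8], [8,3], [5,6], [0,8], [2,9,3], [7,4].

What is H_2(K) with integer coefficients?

Order the vertices as 0 < 1 < 2 < 3 < 4 < 5 < 6 < 7 < 8 < 9. Listing each simplex with vertices in this order, K has dimension 2 with simplices:

  0-simplices (10): [0], [1], [2], [3], [4], [5], [6], [7], [8], [9]
  1-simplices (14): [0,1], [0,8], [0,9], [2,3], [2,9], [3,7], [3,8], [3,9], [4,6], [4,7], [4,8], [4,9], [5,6], [5,7]
  2-simplices (1): [2,3,9]

Hence C_0 ≅ Z^10, C_1 ≅ Z^14, C_2 ≅ Z^1.

∂_1: C_1 → C_0 sends each edge [p,q] (with p < q) to q − p. For instance
  ∂[4,8] = [8] − [4].
The resulting 10×14 matrix has rank 9, and its Smith normal form has invariant factors (1,1,1,1,1,1,1,1,1).

Boundary ∂_2: C_2 → C_1 sends each 2-simplex [p,q,r] to [q,r] − [p,r] + [p,q]. For instance
  ∂[2,3,9] = [3,9] − [2,9] + [2,3].
As a 14×1 matrix over Z this has rank 1, with invariant factors (1).

From H_k ≅ ker(∂_k) / im(∂_{k+1}) we obtain:

  H_2: rank ker ∂_2 − rank ∂_3 = (1 − 1) − 0 = 0, and there is no ∂_3, so H_2 ≅ 0.

H_2 = 0.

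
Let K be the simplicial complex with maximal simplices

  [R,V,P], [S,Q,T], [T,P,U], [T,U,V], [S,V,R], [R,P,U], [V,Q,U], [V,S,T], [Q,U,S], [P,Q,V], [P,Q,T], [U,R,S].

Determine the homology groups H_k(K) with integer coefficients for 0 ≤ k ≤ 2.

Take the total order P < Q < R < S < T < U < V on the vertex set. Then K (dimension 2) consists of the simplices:

  0-simplices (7): P, Q, R, S, T, U, V
  1-simplices (18): PQ, PR, PT, PU, PV, QS, QT, QU, QV, RS, RU, RV, ST, SU, SV, TU, TV, UV
  2-simplices (12): PQT, PQV, PRU, PRV, PTU, QST, QSU, QUV, RSU, RSV, STV, TUV

so the chain groups are C_0 ≅ Z^7, C_1 ≅ Z^18, C_2 ≅ Z^12.

Boundary ∂_1: C_1 → C_0 sends each edge [p,q] (with p < q) to q − p. For instance
  ∂PR = R − P.
As a 7×18 matrix over Z this has rank 6, with invariant factors (1,1,1,1,1,1).

Boundary ∂_2: C_2 → C_1 acts by ∂[p,q,r] = [q,r] − [p,r] + [p,q]. For instance
  ∂PQT = QT − PT + PQ,
  ∂PTU = TU − PU + PT.
This gives a 18×12 integer matrix of rank 12; reducing to Smith normal form yields diagonal entries (1,1,1,1,1,1,1,1,1,1,1,2).

Now H_k = ker ∂_k / im ∂_{k+1}, so:

  H_0: rank C_0 − rank ∂_1 = 7 − 6 = 1, and the invariant factors of ∂_1 are all 1, so H_0 ≅ Z.
  H_1: rank ker ∂_1 − rank ∂_2 = (18 − 6) − 12 = 0, and ∂_2 has invariant factor 2 > 1, so H_1 ≅ Z/2.
  H_2: rank ker ∂_2 − rank ∂_3 = (12 − 12) − 0 = 0, and there is no ∂_3, so H_2 ≅ 0.

(K is a triangulation of the real projective plane RP^2.)

H_0 ≅ Z,  H_1 ≅ Z/2,  H_2 = 0.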